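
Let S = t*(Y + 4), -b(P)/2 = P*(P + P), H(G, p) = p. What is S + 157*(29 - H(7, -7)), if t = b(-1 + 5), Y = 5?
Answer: 5076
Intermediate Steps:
b(P) = -4*P² (b(P) = -2*P*(P + P) = -2*P*2*P = -4*P²)
t = -64 (t = -4*(-1 + 5)² = -4*4² = -4*16 = -64)
S = -576 (S = -64*(5 + 4) = -64*9 = -576)
S + 157*(29 - H(7, -7)) = -576 + 157*(29 - 1*(-7)) = -576 + 157*(29 + 7) = -576 + 157*36 = -576 + 5652 = 5076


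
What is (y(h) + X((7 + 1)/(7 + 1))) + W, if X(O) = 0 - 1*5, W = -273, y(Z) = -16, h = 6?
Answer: -294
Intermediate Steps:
X(O) = -5 (X(O) = 0 - 5 = -5)
(y(h) + X((7 + 1)/(7 + 1))) + W = (-16 - 5) - 273 = -21 - 273 = -294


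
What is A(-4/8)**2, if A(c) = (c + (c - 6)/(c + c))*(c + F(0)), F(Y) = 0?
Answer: 9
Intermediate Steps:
A(c) = c*(c + (-6 + c)/(2*c)) (A(c) = (c + (c - 6)/(c + c))*(c + 0) = (c + (-6 + c)/((2*c)))*c = (c + (-6 + c)*(1/(2*c)))*c = (c + (-6 + c)/(2*c))*c = c*(c + (-6 + c)/(2*c)))
A(-4/8)**2 = (-3 + (-4/8)**2 + (-4/8)/2)**2 = (-3 + (-4*1/8)**2 + (-4*1/8)/2)**2 = (-3 + (-1/2)**2 + (1/2)*(-1/2))**2 = (-3 + 1/4 - 1/4)**2 = (-3)**2 = 9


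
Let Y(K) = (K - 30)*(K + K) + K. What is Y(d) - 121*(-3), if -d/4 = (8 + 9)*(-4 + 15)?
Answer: 1163503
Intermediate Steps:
d = -748 (d = -4*(8 + 9)*(-4 + 15) = -68*11 = -4*187 = -748)
Y(K) = K + 2*K*(-30 + K) (Y(K) = (-30 + K)*(2*K) + K = 2*K*(-30 + K) + K = K + 2*K*(-30 + K))
Y(d) - 121*(-3) = -748*(-59 + 2*(-748)) - 121*(-3) = -748*(-59 - 1496) - 1*(-363) = -748*(-1555) + 363 = 1163140 + 363 = 1163503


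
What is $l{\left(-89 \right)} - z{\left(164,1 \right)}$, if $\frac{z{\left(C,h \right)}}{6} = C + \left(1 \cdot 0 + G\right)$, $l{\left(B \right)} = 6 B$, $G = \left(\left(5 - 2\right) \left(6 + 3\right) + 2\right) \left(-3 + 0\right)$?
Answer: $-996$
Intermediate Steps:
$G = -87$ ($G = \left(3 \cdot 9 + 2\right) \left(-3\right) = \left(27 + 2\right) \left(-3\right) = 29 \left(-3\right) = -87$)
$z{\left(C,h \right)} = -522 + 6 C$ ($z{\left(C,h \right)} = 6 \left(C + \left(1 \cdot 0 - 87\right)\right) = 6 \left(C + \left(0 - 87\right)\right) = 6 \left(C - 87\right) = 6 \left(-87 + C\right) = -522 + 6 C$)
$l{\left(-89 \right)} - z{\left(164,1 \right)} = 6 \left(-89\right) - \left(-522 + 6 \cdot 164\right) = -534 - \left(-522 + 984\right) = -534 - 462 = -996$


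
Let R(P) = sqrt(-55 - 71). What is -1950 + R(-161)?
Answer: -1950 + 3*I*sqrt(14) ≈ -1950.0 + 11.225*I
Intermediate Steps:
R(P) = 3*I*sqrt(14) (R(P) = sqrt(-126) = 3*I*sqrt(14))
-1950 + R(-161) = -1950 + 3*I*sqrt(14)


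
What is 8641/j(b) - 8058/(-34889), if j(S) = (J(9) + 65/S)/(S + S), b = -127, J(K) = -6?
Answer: 9725014601008/28853203 ≈ 3.3705e+5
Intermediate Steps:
j(S) = (-6 + 65/S)/(2*S) (j(S) = (-6 + 65/S)/(S + S) = (-6 + 65/S)/((2*S)) = (-6 + 65/S)*(1/(2*S)) = (-6 + 65/S)/(2*S))
8641/j(b) - 8058/(-34889) = 8641/(((½)*(65 - 6*(-127))/(-127)²)) - 8058/(-34889) = 8641/(((½)*(1/16129)*(65 + 762))) - 8058*(-1/34889) = 8641/(((½)*(1/16129)*827)) + 8058/34889 = 8641/(827/32258) + 8058/34889 = 8641*(32258/827) + 8058/34889 = 278741378/827 + 8058/34889 = 9725014601008/28853203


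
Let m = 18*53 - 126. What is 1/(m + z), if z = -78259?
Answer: -1/77431 ≈ -1.2915e-5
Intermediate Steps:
m = 828 (m = 954 - 126 = 828)
1/(m + z) = 1/(828 - 78259) = 1/(-77431) = -1/77431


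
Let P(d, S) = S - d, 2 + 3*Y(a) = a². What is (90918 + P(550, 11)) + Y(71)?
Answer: 276176/3 ≈ 92059.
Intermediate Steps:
Y(a) = -⅔ + a²/3
(90918 + P(550, 11)) + Y(71) = (90918 + (11 - 1*550)) + (-⅔ + (⅓)*71²) = (90918 + (11 - 550)) + (-⅔ + (⅓)*5041) = (90918 - 539) + (-⅔ + 5041/3) = 90379 + 5039/3 = 276176/3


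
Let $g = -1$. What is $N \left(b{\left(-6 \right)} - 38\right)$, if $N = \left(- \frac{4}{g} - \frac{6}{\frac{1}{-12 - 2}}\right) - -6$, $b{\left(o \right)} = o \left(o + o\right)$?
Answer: $3196$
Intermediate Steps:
$b{\left(o \right)} = 2 o^{2}$ ($b{\left(o \right)} = o 2 o = 2 o^{2}$)
$N = 94$ ($N = \left(- \frac{4}{-1} - \frac{6}{\frac{1}{-12 - 2}}\right) - -6 = \left(\left(-4\right) \left(-1\right) - \frac{6}{\frac{1}{-14}}\right) + 6 = \left(4 - \frac{6}{- \frac{1}{14}}\right) + 6 = \left(4 - -84\right) + 6 = \left(4 + 84\right) + 6 = 88 + 6 = 94$)
$N \left(b{\left(-6 \right)} - 38\right) = 94 \left(2 \left(-6\right)^{2} - 38\right) = 94 \left(2 \cdot 36 - 38\right) = 94 \left(72 - 38\right) = 94 \cdot 34 = 3196$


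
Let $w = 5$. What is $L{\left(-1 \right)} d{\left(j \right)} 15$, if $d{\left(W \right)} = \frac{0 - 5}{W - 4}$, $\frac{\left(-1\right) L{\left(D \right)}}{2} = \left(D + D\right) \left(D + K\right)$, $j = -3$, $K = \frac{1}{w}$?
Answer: $- \frac{240}{7} \approx -34.286$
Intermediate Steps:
$K = \frac{1}{5} \approx 0.2$
$L{\left(D \right)} = - 4 D \left(\frac{1}{5} + D\right)$ ($L{\left(D \right)} = - 2 \left(D + D\right) \left(D + \frac{1}{5}\right) = - 2 \cdot 2 D \left(\frac{1}{5} + D\right) = - 4 D \left(\frac{1}{5} + D\right)$)
$d{\left(W \right)} = - \frac{5}{-4 + W}$
$L{\left(-1 \right)} d{\left(j \right)} 15 = \left(- \frac{4}{5}\right) \left(-1\right) \left(1 + 5 \left(-1\right)\right) \left(- \frac{5}{-4 - 3}\right) 15 = \left(- \frac{4}{5}\right) \left(-1\right) \left(1 - 5\right) \left(- \frac{5}{-7}\right) 15 = \left(- \frac{4}{5}\right) \left(-1\right) \left(-4\right) \left(\left(-5\right) \left(- \frac{1}{7}\right)\right) 15 = \left(- \frac{16}{5}\right) \frac{5}{7} \cdot 15 = \left(- \frac{16}{7}\right) 15 = - \frac{240}{7}$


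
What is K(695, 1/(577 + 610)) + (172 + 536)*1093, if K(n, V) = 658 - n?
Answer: 773807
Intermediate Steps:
K(695, 1/(577 + 610)) + (172 + 536)*1093 = (658 - 1*695) + (172 + 536)*1093 = (658 - 695) + 708*1093 = -37 + 773844 = 773807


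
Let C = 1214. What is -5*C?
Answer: -6070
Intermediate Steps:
-5*C = -5*1214 = -6070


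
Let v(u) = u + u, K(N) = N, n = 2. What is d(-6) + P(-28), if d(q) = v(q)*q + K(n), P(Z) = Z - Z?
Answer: 74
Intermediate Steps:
v(u) = 2*u
P(Z) = 0
d(q) = 2 + 2*q**2 (d(q) = (2*q)*q + 2 = 2*q**2 + 2 = 2 + 2*q**2)
d(-6) + P(-28) = (2 + 2*(-6)**2) + 0 = (2 + 2*36) + 0 = (2 + 72) + 0 = 74 + 0 = 74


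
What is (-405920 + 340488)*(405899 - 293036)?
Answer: -7384851816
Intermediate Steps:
(-405920 + 340488)*(405899 - 293036) = -65432*112863 = -7384851816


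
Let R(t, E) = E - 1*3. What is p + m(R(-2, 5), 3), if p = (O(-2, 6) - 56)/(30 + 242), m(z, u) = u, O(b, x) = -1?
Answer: 759/272 ≈ 2.7904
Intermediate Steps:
R(t, E) = -3 + E (R(t, E) = E - 3 = -3 + E)
p = -57/272 (p = (-1 - 56)/(30 + 242) = -57/272 ≈ -0.20956)
p + m(R(-2, 5), 3) = -57/272 + 3 = 759/272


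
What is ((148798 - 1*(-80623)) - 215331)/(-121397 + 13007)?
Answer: -1409/10839 ≈ -0.12999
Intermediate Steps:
((148798 - 1*(-80623)) - 215331)/(-121397 + 13007) = ((148798 + 80623) - 215331)/(-108390) = (229421 - 215331)*(-1/108390) = 14090*(-1/108390) = -1409/10839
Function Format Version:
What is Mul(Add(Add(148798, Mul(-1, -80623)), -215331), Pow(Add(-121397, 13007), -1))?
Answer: Rational(-1409, 10839) ≈ -0.12999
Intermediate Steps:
Mul(Add(Add(148798, Mul(-1, -80623)), -215331), Pow(Add(-121397, 13007), -1)) = Mul(Add(Add(148798, 80623), -215331), Pow(-108390, -1)) = Mul(Add(229421, -215331), Rational(-1, 108390)) = Mul(14090, Rational(-1, 108390)) = Rational(-1409, 10839)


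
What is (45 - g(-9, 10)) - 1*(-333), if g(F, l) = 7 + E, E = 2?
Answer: 369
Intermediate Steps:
g(F, l) = 9 (g(F, l) = 7 + 2 = 9)
(45 - g(-9, 10)) - 1*(-333) = (45 - 1*9) - 1*(-333) = (45 - 9) + 333 = 36 + 333 = 369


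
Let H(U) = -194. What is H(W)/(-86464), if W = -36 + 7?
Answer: 97/43232 ≈ 0.0022437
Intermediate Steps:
W = -29
H(W)/(-86464) = -194/(-86464) = -194*(-1/86464) = 97/43232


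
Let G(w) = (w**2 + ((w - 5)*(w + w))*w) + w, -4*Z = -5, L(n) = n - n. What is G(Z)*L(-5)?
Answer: 0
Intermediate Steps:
L(n) = 0
Z = 5/4 (Z = -1/4*(-5) = 5/4 ≈ 1.2500)
G(w) = w + w**2 + 2*w**2*(-5 + w) (G(w) = (w**2 + ((-5 + w)*(2*w))*w) + w = (w**2 + (2*w*(-5 + w))*w) + w = (w**2 + 2*w**2*(-5 + w)) + w = w + w**2 + 2*w**2*(-5 + w))
G(Z)*L(-5) = (5*(1 - 9*5/4 + 2*(5/4)**2)/4)*0 = (5*(1 - 45/4 + 2*(25/16))/4)*0 = (5*(1 - 45/4 + 25/8)/4)*0 = ((5/4)*(-57/8))*0 = -285/32*0 = 0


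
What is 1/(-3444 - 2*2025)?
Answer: -1/7494 ≈ -0.00013344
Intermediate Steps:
1/(-3444 - 2*2025) = 1/(-3444 - 4050) = 1/(-7494) = -1/7494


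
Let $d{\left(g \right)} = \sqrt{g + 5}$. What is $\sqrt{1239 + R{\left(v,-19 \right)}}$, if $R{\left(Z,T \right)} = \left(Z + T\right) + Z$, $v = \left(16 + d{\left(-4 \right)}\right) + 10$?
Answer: $7 \sqrt{26} \approx 35.693$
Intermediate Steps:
$d{\left(g \right)} = \sqrt{5 + g}$
$v = 27$ ($v = \left(16 + \sqrt{5 - 4}\right) + 10 = \left(16 + \sqrt{1}\right) + 10 = \left(16 + 1\right) + 10 = 17 + 10 = 27$)
$R{\left(Z,T \right)} = T + 2 Z$ ($R{\left(Z,T \right)} = \left(T + Z\right) + Z = T + 2 Z$)
$\sqrt{1239 + R{\left(v,-19 \right)}} = \sqrt{1239 + \left(-19 + 2 \cdot 27\right)} = \sqrt{1239 + \left(-19 + 54\right)} = \sqrt{1239 + 35} = \sqrt{1274} = 7 \sqrt{26}$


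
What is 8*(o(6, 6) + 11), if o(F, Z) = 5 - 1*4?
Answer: 96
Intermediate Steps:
o(F, Z) = 1 (o(F, Z) = 5 - 4 = 1)
8*(o(6, 6) + 11) = 8*(1 + 11) = 8*12 = 96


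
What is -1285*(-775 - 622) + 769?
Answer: 1795914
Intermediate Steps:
-1285*(-775 - 622) + 769 = -1285*(-1397) + 769 = 1795145 + 769 = 1795914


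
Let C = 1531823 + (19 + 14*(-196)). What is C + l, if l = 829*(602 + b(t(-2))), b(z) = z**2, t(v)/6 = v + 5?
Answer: 2296752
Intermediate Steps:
t(v) = 30 + 6*v (t(v) = 6*(v + 5) = 6*(5 + v) = 30 + 6*v)
l = 767654 (l = 829*(602 + (30 + 6*(-2))**2) = 829*(602 + (30 - 12)**2) = 829*(602 + 18**2) = 829*(602 + 324) = 829*926 = 767654)
C = 1529098 (C = 1531823 + (19 - 2744) = 1531823 - 2725 = 1529098)
C + l = 1529098 + 767654 = 2296752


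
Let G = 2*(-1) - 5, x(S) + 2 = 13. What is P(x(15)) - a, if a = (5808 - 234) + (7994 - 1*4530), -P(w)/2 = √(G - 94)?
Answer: -9038 - 2*I*√101 ≈ -9038.0 - 20.1*I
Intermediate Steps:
x(S) = 11 (x(S) = -2 + 13 = 11)
G = -7 (G = -2 - 5 = -7)
P(w) = -2*I*√101 (P(w) = -2*√(-7 - 94) = -2*I*√101)
a = 9038 (a = 5574 + (7994 - 4530) = 5574 + 3464 = 9038)
P(x(15)) - a = -2*I*√101 - 1*9038 = -2*I*√101 - 9038 = -9038 - 2*I*√101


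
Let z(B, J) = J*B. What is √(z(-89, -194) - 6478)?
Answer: 2*√2697 ≈ 103.87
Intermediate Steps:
z(B, J) = B*J
√(z(-89, -194) - 6478) = √(-89*(-194) - 6478) = √(17266 - 6478) = √10788 = 2*√2697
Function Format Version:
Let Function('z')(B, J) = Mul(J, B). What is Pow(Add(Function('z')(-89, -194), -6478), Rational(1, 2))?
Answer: Mul(2, Pow(2697, Rational(1, 2))) ≈ 103.87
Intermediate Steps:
Function('z')(B, J) = Mul(B, J)
Pow(Add(Function('z')(-89, -194), -6478), Rational(1, 2)) = Pow(Add(Mul(-89, -194), -6478), Rational(1, 2)) = Pow(Add(17266, -6478), Rational(1, 2)) = Pow(10788, Rational(1, 2)) = Mul(2, Pow(2697, Rational(1, 2)))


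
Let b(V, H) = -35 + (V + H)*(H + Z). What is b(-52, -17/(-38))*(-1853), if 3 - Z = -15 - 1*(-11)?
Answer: 1120948261/1444 ≈ 7.7628e+5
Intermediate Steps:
Z = 7 (Z = 3 - (-15 - 1*(-11)) = 3 - (-15 + 11) = 3 - 1*(-4) = 3 + 4 = 7)
b(V, H) = -35 + (7 + H)*(H + V) (b(V, H) = -35 + (V + H)*(H + 7) = -35 + (H + V)*(7 + H) = -35 + (7 + H)*(H + V))
b(-52, -17/(-38))*(-1853) = (-35 + (-17/(-38))² + 7*(-17/(-38)) + 7*(-52) - 17/(-38)*(-52))*(-1853) = (-35 + (-17*(-1/38))² + 7*(-17*(-1/38)) - 364 - 17*(-1/38)*(-52))*(-1853) = (-35 + (17/38)² + 7*(17/38) - 364 + (17/38)*(-52))*(-1853) = (-35 + 289/1444 + 119/38 - 364 - 442/19)*(-1853) = -604937/1444*(-1853) = 1120948261/1444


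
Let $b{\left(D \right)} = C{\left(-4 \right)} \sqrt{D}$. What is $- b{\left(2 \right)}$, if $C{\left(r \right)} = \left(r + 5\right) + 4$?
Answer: $- 5 \sqrt{2} \approx -7.0711$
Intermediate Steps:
$C{\left(r \right)} = 9 + r$ ($C{\left(r \right)} = \left(5 + r\right) + 4 = 9 + r$)
$b{\left(D \right)} = 5 \sqrt{D}$ ($b{\left(D \right)} = \left(9 - 4\right) \sqrt{D} = 5 \sqrt{D}$)
$- b{\left(2 \right)} = - 5 \sqrt{2}$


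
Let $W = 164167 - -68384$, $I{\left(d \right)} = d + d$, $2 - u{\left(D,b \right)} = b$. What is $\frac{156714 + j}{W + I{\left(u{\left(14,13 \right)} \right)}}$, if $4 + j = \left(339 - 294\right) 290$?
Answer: $\frac{169760}{232529} \approx 0.73006$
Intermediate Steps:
$u{\left(D,b \right)} = 2 - b$
$I{\left(d \right)} = 2 d$
$W = 232551$ ($W = 164167 + 68384 = 232551$)
$j = 13046$ ($j = -4 + \left(339 - 294\right) 290 = -4 + 45 \cdot 290 = -4 + 13050 = 13046$)
$\frac{156714 + j}{W + I{\left(u{\left(14,13 \right)} \right)}} = \frac{156714 + 13046}{232551 + 2 \left(2 - 13\right)} = \frac{169760}{232551 + 2 \left(2 - 13\right)} = \frac{169760}{232551 + 2 \left(-11\right)} = \frac{169760}{232551 - 22} = \frac{169760}{232529}$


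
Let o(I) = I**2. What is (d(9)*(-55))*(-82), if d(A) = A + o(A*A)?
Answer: 29630700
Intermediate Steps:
d(A) = A + A**4 (d(A) = A + (A*A)**2 = A + (A**2)**2 = A + A**4)
(d(9)*(-55))*(-82) = ((9 + 9**4)*(-55))*(-82) = ((9 + 6561)*(-55))*(-82) = (6570*(-55))*(-82) = -361350*(-82) = 29630700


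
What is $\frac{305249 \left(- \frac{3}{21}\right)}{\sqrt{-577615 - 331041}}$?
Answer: $\frac{43607 i \sqrt{1159}}{32452} \approx 45.746 i$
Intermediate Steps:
$\frac{305249 \left(- \frac{3}{21}\right)}{\sqrt{-577615 - 331041}} = \frac{305249 \left(\left(-3\right) \frac{1}{21}\right)}{\sqrt{-908656}} = \frac{305249 \left(- \frac{1}{7}\right)}{28 i \sqrt{1159}} = - 43607 \left(- \frac{i \sqrt{1159}}{32452}\right) = \frac{43607 i \sqrt{1159}}{32452}$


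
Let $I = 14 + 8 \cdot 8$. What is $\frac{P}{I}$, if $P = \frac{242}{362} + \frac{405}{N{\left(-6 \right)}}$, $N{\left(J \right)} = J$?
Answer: $- \frac{1861}{2172} \approx -0.85681$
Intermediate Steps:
$I = 78$ ($I = 14 + 64 = 78$)
$P = - \frac{24193}{362}$ ($P = \frac{242}{362} + \frac{405}{-6} = 242 \cdot \frac{1}{362} + 405 \left(- \frac{1}{6}\right) = \frac{121}{181} - \frac{135}{2} = - \frac{24193}{362} \approx -66.832$)
$\frac{P}{I} = - \frac{24193}{362 \cdot 78} = \left(- \frac{24193}{362}\right) \frac{1}{78} = - \frac{1861}{2172}$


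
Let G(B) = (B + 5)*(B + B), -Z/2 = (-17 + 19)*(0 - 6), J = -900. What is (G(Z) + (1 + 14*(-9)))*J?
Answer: -1140300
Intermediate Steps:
Z = 24 (Z = -2*(-17 + 19)*(0 - 6) = -4*(-6) = -2*(-12) = 24)
G(B) = 2*B*(5 + B) (G(B) = (5 + B)*(2*B) = 2*B*(5 + B))
(G(Z) + (1 + 14*(-9)))*J = (2*24*(5 + 24) + (1 + 14*(-9)))*(-900) = (2*24*29 + (1 - 126))*(-900) = (1392 - 125)*(-900) = 1267*(-900) = -1140300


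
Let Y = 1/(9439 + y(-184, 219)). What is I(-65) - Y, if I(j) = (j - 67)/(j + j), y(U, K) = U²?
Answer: 571481/562835 ≈ 1.0154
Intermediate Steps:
Y = 1/43295 (Y = 1/(9439 + (-184)²) = 1/(9439 + 33856) = 1/43295 ≈ 2.3097e-5)
I(j) = (-67 + j)/(2*j) (I(j) = (-67 + j)/((2*j)) = (-67 + j)*(1/(2*j)) = (-67 + j)/(2*j))
I(-65) - Y = (½)*(-67 - 65)/(-65) - 1*1/43295 = (½)*(-1/65)*(-132) - 1/43295 = 66/65 - 1/43295 = 571481/562835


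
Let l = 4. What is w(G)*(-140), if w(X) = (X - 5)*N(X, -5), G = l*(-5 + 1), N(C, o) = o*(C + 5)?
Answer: 161700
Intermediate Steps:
N(C, o) = o*(5 + C)
G = -16 (G = 4*(-5 + 1) = 4*(-4) = -16)
w(X) = (-25 - 5*X)*(-5 + X) (w(X) = (X - 5)*(-5*(5 + X)) = (-5 + X)*(-25 - 5*X) = (-25 - 5*X)*(-5 + X))
w(G)*(-140) = (125 - 5*(-16)**2)*(-140) = (125 - 5*256)*(-140) = (125 - 1280)*(-140) = -1155*(-140) = 161700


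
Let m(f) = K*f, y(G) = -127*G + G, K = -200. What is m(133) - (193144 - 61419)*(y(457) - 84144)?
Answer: 18668830750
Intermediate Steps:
y(G) = -126*G
m(f) = -200*f
m(133) - (193144 - 61419)*(y(457) - 84144) = -200*133 - (193144 - 61419)*(-126*457 - 84144) = -26600 - 131725*(-57582 - 84144) = -26600 - 131725*(-141726) = -26600 - 1*(-18668857350) = -26600 + 18668857350 = 18668830750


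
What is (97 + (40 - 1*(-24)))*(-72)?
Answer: -11592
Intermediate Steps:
(97 + (40 - 1*(-24)))*(-72) = (97 + (40 + 24))*(-72) = (97 + 64)*(-72) = 161*(-72) = -11592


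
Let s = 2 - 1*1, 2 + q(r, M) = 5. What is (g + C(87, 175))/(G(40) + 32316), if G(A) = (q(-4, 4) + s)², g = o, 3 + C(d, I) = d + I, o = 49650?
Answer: 49909/32332 ≈ 1.5436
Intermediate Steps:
q(r, M) = 3 (q(r, M) = -2 + 5 = 3)
C(d, I) = -3 + I + d (C(d, I) = -3 + (d + I) = -3 + (I + d) = -3 + I + d)
g = 49650
s = 1 (s = 2 - 1 = 1)
G(A) = 16 (G(A) = (3 + 1)² = 4² = 16)
(g + C(87, 175))/(G(40) + 32316) = (49650 + (-3 + 175 + 87))/(16 + 32316) = (49650 + 259)/32332 = 49909*(1/32332) = 49909/32332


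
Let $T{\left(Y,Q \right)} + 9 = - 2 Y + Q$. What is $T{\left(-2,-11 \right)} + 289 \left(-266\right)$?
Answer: $-76890$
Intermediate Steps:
$T{\left(Y,Q \right)} = -9 + Q - 2 Y$ ($T{\left(Y,Q \right)} = -9 + \left(- 2 Y + Q\right) = -9 + \left(Q - 2 Y\right) = -9 + Q - 2 Y$)
$T{\left(-2,-11 \right)} + 289 \left(-266\right) = \left(-9 - 11 - -4\right) + 289 \left(-266\right) = \left(-9 - 11 + 4\right) - 76874 = -16 - 76874 = -76890$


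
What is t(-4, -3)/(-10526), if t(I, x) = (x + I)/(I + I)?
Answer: -7/84208 ≈ -8.3128e-5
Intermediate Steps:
t(I, x) = (I + x)/(2*I) (t(I, x) = (I + x)/((2*I)) = (I + x)*(1/(2*I)) = (I + x)/(2*I))
t(-4, -3)/(-10526) = ((½)*(-4 - 3)/(-4))/(-10526) = ((½)*(-¼)*(-7))*(-1/10526) = (7/8)*(-1/10526) = -7/84208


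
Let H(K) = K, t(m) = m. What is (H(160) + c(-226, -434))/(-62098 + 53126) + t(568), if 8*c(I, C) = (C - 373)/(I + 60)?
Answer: 6767402201/11914816 ≈ 567.98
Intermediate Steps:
c(I, C) = (-373 + C)/(8*(60 + I)) (c(I, C) = ((C - 373)/(I + 60))/8 = ((-373 + C)/(60 + I))/8 = (-373 + C)/(8*(60 + I)))
(H(160) + c(-226, -434))/(-62098 + 53126) + t(568) = (160 + (-373 - 434)/(8*(60 - 226)))/(-62098 + 53126) + 568 = (160 + (1/8)*(-807)/(-166))/(-8972) + 568 = (160 + (1/8)*(-1/166)*(-807))*(-1/8972) + 568 = (160 + 807/1328)*(-1/8972) + 568 = (213287/1328)*(-1/8972) + 568 = -213287/11914816 + 568 = 6767402201/11914816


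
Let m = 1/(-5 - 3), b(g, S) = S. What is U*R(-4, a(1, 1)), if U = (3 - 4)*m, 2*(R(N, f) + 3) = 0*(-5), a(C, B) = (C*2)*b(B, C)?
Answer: -3/8 ≈ -0.37500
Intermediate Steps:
m = -⅛ (m = 1/(-8) = -⅛ ≈ -0.12500)
a(C, B) = 2*C² (a(C, B) = (C*2)*C = (2*C)*C = 2*C²)
R(N, f) = -3 (R(N, f) = -3 + (0*(-5))/2 = -3 + (½)*0 = -3 + 0 = -3)
U = ⅛ (U = (3 - 4)*(-⅛) = -1*(-⅛) = ⅛ ≈ 0.12500)
U*R(-4, a(1, 1)) = (⅛)*(-3) = -3/8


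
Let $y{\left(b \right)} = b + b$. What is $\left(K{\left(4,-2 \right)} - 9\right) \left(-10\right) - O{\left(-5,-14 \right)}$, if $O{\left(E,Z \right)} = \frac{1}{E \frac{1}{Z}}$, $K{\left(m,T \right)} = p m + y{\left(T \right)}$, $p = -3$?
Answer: $\frac{1236}{5} \approx 247.2$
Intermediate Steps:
$y{\left(b \right)} = 2 b$
$K{\left(m,T \right)} = - 3 m + 2 T$
$O{\left(E,Z \right)} = \frac{Z}{E}$
$\left(K{\left(4,-2 \right)} - 9\right) \left(-10\right) - O{\left(-5,-14 \right)} = \left(\left(\left(-3\right) 4 + 2 \left(-2\right)\right) - 9\right) \left(-10\right) - - \frac{14}{-5} = \left(\left(-12 - 4\right) - 9\right) \left(-10\right) - \left(-14\right) \left(- \frac{1}{5}\right) = \left(-16 - 9\right) \left(-10\right) - \frac{14}{5} = \left(-25\right) \left(-10\right) - \frac{14}{5} = 250 - \frac{14}{5} = \frac{1236}{5}$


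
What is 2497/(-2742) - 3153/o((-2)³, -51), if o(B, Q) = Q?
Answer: 2839393/46614 ≈ 60.913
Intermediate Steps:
2497/(-2742) - 3153/o((-2)³, -51) = 2497/(-2742) - 3153/(-51) = 2497*(-1/2742) - 3153*(-1/51) = -2497/2742 + 1051/17 = 2839393/46614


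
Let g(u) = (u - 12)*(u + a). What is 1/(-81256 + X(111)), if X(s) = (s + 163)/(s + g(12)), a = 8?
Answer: -111/9019142 ≈ -1.2307e-5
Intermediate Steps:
g(u) = (-12 + u)*(8 + u) (g(u) = (u - 12)*(u + 8) = (-12 + u)*(8 + u))
X(s) = (163 + s)/s (X(s) = (s + 163)/(s + (-96 + 12² - 4*12)) = (163 + s)/(s + (-96 + 144 - 48)) = (163 + s)/(s + 0) = (163 + s)/s)
1/(-81256 + X(111)) = 1/(-81256 + (163 + 111)/111) = 1/(-81256 + (1/111)*274) = 1/(-81256 + 274/111) = 1/(-9019142/111) = -111/9019142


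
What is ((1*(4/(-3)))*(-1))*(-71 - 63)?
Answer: -536/3 ≈ -178.67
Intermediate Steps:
((1*(4/(-3)))*(-1))*(-71 - 63) = ((1*(4*(-⅓)))*(-1))*(-134) = ((1*(-4/3))*(-1))*(-134) = -4/3*(-1)*(-134) = (4/3)*(-134) = -536/3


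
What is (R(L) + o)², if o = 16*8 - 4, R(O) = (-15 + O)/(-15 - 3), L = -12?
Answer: 63001/4 ≈ 15750.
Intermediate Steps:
R(O) = ⅚ - O/18 (R(O) = (-15 + O)/(-18) = (-15 + O)*(-1/18) = ⅚ - O/18)
o = 124 (o = 128 - 4 = 124)
(R(L) + o)² = ((⅚ - 1/18*(-12)) + 124)² = ((⅚ + ⅔) + 124)² = (3/2 + 124)² = (251/2)² = 63001/4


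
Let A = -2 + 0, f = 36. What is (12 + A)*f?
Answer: 360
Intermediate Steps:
A = -2
(12 + A)*f = (12 - 2)*36 = 10*36 = 360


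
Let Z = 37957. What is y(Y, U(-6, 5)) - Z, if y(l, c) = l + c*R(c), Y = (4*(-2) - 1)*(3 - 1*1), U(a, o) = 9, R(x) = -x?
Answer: -38056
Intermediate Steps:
Y = -18 (Y = (-8 - 1)*(3 - 1) = -9*2 = -18)
y(l, c) = l - c² (y(l, c) = l + c*(-c) = l - c²)
y(Y, U(-6, 5)) - Z = (-18 - 1*9²) - 1*37957 = (-18 - 1*81) - 37957 = (-18 - 81) - 37957 = -99 - 37957 = -38056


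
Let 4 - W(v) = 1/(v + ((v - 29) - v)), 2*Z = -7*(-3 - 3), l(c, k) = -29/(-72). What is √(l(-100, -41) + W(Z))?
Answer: √163/6 ≈ 2.1279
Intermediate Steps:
l(c, k) = 29/72 (l(c, k) = -29*(-1/72) = 29/72)
Z = 21 (Z = (-7*(-3 - 3))/2 = (-7*(-6))/2 = (½)*42 = 21)
W(v) = 4 - 1/(-29 + v) (W(v) = 4 - 1/(v + ((v - 29) - v)) = 4 - 1/(v + ((-29 + v) - v)) = 4 - 1/(v - 29) = 4 - 1/(-29 + v))
√(l(-100, -41) + W(Z)) = √(29/72 + (-117 + 4*21)/(-29 + 21)) = √(29/72 + (-117 + 84)/(-8)) = √(29/72 - ⅛*(-33)) = √(29/72 + 33/8) = √(163/36) = √163/6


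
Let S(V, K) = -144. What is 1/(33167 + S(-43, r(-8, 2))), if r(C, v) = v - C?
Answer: 1/33023 ≈ 3.0282e-5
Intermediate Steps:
1/(33167 + S(-43, r(-8, 2))) = 1/(33167 - 144) = 1/33023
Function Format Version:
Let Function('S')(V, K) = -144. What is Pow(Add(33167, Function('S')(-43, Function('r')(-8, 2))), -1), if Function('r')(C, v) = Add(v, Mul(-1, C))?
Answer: Rational(1, 33023) ≈ 3.0282e-5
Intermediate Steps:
Pow(Add(33167, Function('S')(-43, Function('r')(-8, 2))), -1) = Pow(Add(33167, -144), -1) = Pow(33023, -1) = Rational(1, 33023)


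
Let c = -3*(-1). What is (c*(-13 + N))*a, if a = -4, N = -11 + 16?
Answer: 96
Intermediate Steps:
N = 5
c = 3
(c*(-13 + N))*a = (3*(-13 + 5))*(-4) = (3*(-8))*(-4) = -24*(-4) = 96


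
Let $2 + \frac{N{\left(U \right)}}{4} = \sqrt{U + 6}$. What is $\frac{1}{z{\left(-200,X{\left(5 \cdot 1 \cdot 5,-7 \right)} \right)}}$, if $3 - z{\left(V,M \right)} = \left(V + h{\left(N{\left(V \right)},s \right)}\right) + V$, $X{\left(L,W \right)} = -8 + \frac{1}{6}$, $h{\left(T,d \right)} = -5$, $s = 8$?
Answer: $\frac{1}{408} \approx 0.002451$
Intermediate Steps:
$N{\left(U \right)} = -8 + 4 \sqrt{6 + U}$ ($N{\left(U \right)} = -8 + 4 \sqrt{U + 6} = -8 + 4 \sqrt{6 + U}$)
$X{\left(L,W \right)} = - \frac{47}{6}$ ($X{\left(L,W \right)} = -8 + \frac{1}{6} = - \frac{47}{6}$)
$z{\left(V,M \right)} = 8 - 2 V$ ($z{\left(V,M \right)} = 3 - \left(\left(V - 5\right) + V\right) = 3 - \left(\left(-5 + V\right) + V\right) = 3 - \left(-5 + 2 V\right) = 8 - 2 V$)
$\frac{1}{z{\left(-200,X{\left(5 \cdot 1 \cdot 5,-7 \right)} \right)}} = \frac{1}{8 - -400} = \frac{1}{8 + 400} = \frac{1}{408}$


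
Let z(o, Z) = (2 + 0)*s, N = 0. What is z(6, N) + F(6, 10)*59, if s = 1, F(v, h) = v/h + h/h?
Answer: 482/5 ≈ 96.400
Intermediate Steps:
F(v, h) = 1 + v/h (F(v, h) = v/h + 1 = 1 + v/h)
z(o, Z) = 2 (z(o, Z) = (2 + 0)*1 = 2*1 = 2)
z(6, N) + F(6, 10)*59 = 2 + ((10 + 6)/10)*59 = 2 + ((⅒)*16)*59 = 2 + (8/5)*59 = 2 + 472/5 = 482/5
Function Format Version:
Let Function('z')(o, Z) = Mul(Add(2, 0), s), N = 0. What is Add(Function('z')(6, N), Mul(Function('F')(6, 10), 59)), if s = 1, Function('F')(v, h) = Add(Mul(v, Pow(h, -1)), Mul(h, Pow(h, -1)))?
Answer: Rational(482, 5) ≈ 96.400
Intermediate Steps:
Function('F')(v, h) = Add(1, Mul(v, Pow(h, -1))) (Function('F')(v, h) = Add(Mul(v, Pow(h, -1)), 1) = Add(1, Mul(v, Pow(h, -1))))
Function('z')(o, Z) = 2 (Function('z')(o, Z) = Mul(Add(2, 0), 1) = Mul(2, 1) = 2)
Add(Function('z')(6, N), Mul(Function('F')(6, 10), 59)) = Add(2, Mul(Mul(Pow(10, -1), Add(10, 6)), 59)) = Add(2, Mul(Mul(Rational(1, 10), 16), 59)) = Add(2, Mul(Rational(8, 5), 59)) = Add(2, Rational(472, 5)) = Rational(482, 5)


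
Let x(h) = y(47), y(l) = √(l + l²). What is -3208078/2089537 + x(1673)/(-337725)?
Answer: -3208078/2089537 - 4*√141/337725 ≈ -1.5354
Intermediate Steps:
x(h) = 4*√141 (x(h) = √(47*(1 + 47)) = √(47*48) = √2256 = 4*√141)
-3208078/2089537 + x(1673)/(-337725) = -3208078/2089537 + (4*√141)/(-337725) = -3208078*1/2089537 + (4*√141)*(-1/337725) = -3208078/2089537 - 4*√141/337725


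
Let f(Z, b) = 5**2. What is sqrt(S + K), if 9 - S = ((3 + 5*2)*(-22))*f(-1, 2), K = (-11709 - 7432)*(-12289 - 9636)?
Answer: 4*sqrt(26229599) ≈ 20486.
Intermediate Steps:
f(Z, b) = 25
K = 419666425 (K = -19141*(-21925) = 419666425)
S = 7159 (S = 9 - (3 + 5*2)*(-22)*25 = 9 - (3 + 10)*(-22)*25 = 9 - 13*(-22)*25 = 9 - (-286)*25 = 9 - 1*(-7150) = 9 + 7150 = 7159)
sqrt(S + K) = sqrt(7159 + 419666425) = sqrt(419673584) = 4*sqrt(26229599)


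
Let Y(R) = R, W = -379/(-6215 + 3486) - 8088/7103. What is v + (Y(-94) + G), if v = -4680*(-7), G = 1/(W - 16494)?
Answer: 10444643515979851/319740511093 ≈ 32666.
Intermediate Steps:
W = -19380115/19384087 (W = -379/(-2729) - 8088*1/7103 = -379*(-1/2729) - 8088/7103 = 379/2729 - 8088/7103 = -19380115/19384087 ≈ -0.99979)
G = -19384087/319740511093 (G = 1/(-19380115/19384087 - 16494) = 1/(-319740511093/19384087) = -19384087/319740511093 ≈ -6.0624e-5)
v = 32760
v + (Y(-94) + G) = 32760 + (-94 - 19384087/319740511093) = 32760 - 30055627426829/319740511093 = 10444643515979851/319740511093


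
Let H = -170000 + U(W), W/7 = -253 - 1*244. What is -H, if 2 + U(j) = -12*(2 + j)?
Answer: 128278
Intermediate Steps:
W = -3479 (W = 7*(-253 - 1*244) = 7*(-253 - 244) = 7*(-497) = -3479)
U(j) = -26 - 12*j (U(j) = -2 - 12*(2 + j) = -2 + (-24 - 12*j) = -26 - 12*j)
H = -128278 (H = -170000 + (-26 - 12*(-3479)) = -170000 + (-26 + 41748) = -170000 + 41722 = -128278)
-H = -1*(-128278) = 128278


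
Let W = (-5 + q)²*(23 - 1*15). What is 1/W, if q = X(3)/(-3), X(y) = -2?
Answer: 9/1352 ≈ 0.0066568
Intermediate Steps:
q = ⅔ (q = -2/(-3) = -2*(-⅓) = ⅔ ≈ 0.66667)
W = 1352/9 (W = (-5 + ⅔)²*(23 - 1*15) = (-13/3)²*(23 - 15) = (169/9)*8 = 1352/9 ≈ 150.22)
1/W = 1/(1352/9) = 9/1352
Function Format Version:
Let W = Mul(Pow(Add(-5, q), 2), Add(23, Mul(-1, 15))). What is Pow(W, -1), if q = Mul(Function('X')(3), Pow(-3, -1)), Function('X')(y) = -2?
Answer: Rational(9, 1352) ≈ 0.0066568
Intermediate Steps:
q = Rational(2, 3) (q = Mul(-2, Pow(-3, -1)) = Mul(-2, Rational(-1, 3)) = Rational(2, 3) ≈ 0.66667)
W = Rational(1352, 9) (W = Mul(Pow(Add(-5, Rational(2, 3)), 2), Add(23, Mul(-1, 15))) = Mul(Pow(Rational(-13, 3), 2), Add(23, -15)) = Mul(Rational(169, 9), 8) = Rational(1352, 9) ≈ 150.22)
Pow(W, -1) = Pow(Rational(1352, 9), -1) = Rational(9, 1352)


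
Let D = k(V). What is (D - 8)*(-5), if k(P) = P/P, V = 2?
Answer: 35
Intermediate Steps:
k(P) = 1
D = 1
(D - 8)*(-5) = (1 - 8)*(-5) = -7*(-5) = 35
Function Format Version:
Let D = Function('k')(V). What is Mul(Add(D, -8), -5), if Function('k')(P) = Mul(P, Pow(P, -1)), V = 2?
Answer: 35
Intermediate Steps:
Function('k')(P) = 1
D = 1
Mul(Add(D, -8), -5) = Mul(Add(1, -8), -5) = Mul(-7, -5) = 35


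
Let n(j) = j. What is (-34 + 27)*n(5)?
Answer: -35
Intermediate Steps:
(-34 + 27)*n(5) = (-34 + 27)*5 = -7*5 = -35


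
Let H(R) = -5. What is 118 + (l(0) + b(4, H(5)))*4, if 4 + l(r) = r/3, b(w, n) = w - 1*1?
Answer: 114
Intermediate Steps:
b(w, n) = -1 + w (b(w, n) = w - 1 = -1 + w)
l(r) = -4 + r/3
118 + (l(0) + b(4, H(5)))*4 = 118 + ((-4 + (⅓)*0) + (-1 + 4))*4 = 118 + ((-4 + 0) + 3)*4 = 118 + (-4 + 3)*4 = 118 - 1*4 = 118 - 4 = 114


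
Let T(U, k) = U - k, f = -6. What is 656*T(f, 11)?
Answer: -11152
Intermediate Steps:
656*T(f, 11) = 656*(-6 - 1*11) = 656*(-6 - 11) = 656*(-17) = -11152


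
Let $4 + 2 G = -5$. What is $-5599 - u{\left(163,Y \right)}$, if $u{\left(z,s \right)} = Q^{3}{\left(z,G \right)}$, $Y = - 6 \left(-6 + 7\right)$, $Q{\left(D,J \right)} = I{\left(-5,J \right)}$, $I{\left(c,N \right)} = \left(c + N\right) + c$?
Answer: $- \frac{20403}{8} \approx -2550.4$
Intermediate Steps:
$G = - \frac{9}{2}$ ($G = -2 + \frac{1}{2} \left(-5\right) = -2 - \frac{5}{2} = - \frac{9}{2} \approx -4.5$)
$I{\left(c,N \right)} = N + 2 c$ ($I{\left(c,N \right)} = \left(N + c\right) + c = N + 2 c$)
$Q{\left(D,J \right)} = -10 + J$ ($Q{\left(D,J \right)} = J + 2 \left(-5\right) = J - 10 = -10 + J$)
$Y = -6$ ($Y = \left(-6\right) 1 = -6$)
$u{\left(z,s \right)} = - \frac{24389}{8}$ ($u{\left(z,s \right)} = \left(-10 - \frac{9}{2}\right)^{3} = \left(- \frac{29}{2}\right)^{3} = - \frac{24389}{8}$)
$-5599 - u{\left(163,Y \right)} = -5599 - - \frac{24389}{8} = -5599 + \frac{24389}{8} = - \frac{20403}{8}$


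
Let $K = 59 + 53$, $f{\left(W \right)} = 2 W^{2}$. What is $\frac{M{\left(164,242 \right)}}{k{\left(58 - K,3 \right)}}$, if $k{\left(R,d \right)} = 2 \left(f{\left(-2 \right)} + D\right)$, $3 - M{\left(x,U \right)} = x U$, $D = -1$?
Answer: $- \frac{39685}{14} \approx -2834.6$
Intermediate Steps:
$M{\left(x,U \right)} = 3 - U x$ ($M{\left(x,U \right)} = 3 - x U = 3 - U x$)
$K = 112$
$k{\left(R,d \right)} = 14$ ($k{\left(R,d \right)} = 2 \left(2 \left(-2\right)^{2} - 1\right) = 2 \left(2 \cdot 4 - 1\right) = 2 \left(8 - 1\right) = 2 \cdot 7 = 14$)
$\frac{M{\left(164,242 \right)}}{k{\left(58 - K,3 \right)}} = \frac{3 - 242 \cdot 164}{14} = \left(3 - 39688\right) \frac{1}{14} = \left(-39685\right) \frac{1}{14} = - \frac{39685}{14}$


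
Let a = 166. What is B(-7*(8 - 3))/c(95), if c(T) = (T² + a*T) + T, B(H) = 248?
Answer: 124/12445 ≈ 0.0099638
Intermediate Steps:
c(T) = T² + 167*T (c(T) = (T² + 166*T) + T = T² + 167*T)
B(-7*(8 - 3))/c(95) = 248/((95*(167 + 95))) = 248/((95*262)) = 248/24890 = 248*(1/24890) = 124/12445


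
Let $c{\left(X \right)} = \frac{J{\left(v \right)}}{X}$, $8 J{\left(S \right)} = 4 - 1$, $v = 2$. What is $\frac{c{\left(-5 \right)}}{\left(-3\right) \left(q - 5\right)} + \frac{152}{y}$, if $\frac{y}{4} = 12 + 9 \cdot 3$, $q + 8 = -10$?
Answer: $\frac{34921}{35880} \approx 0.97327$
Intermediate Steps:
$J{\left(S \right)} = \frac{3}{8}$ ($J{\left(S \right)} = \frac{4 - 1}{8} = \frac{1}{8} \cdot 3 = \frac{3}{8}$)
$q = -18$ ($q = -8 - 10 = -18$)
$c{\left(X \right)} = \frac{3}{8 X}$
$y = 156$ ($y = 4 \left(12 + 9 \cdot 3\right) = 4 \left(12 + 27\right) = 4 \cdot 39 = 156$)
$\frac{c{\left(-5 \right)}}{\left(-3\right) \left(q - 5\right)} + \frac{152}{y} = \frac{\frac{3}{8} \frac{1}{-5}}{\left(-3\right) \left(-18 - 5\right)} + \frac{152}{156} = \frac{\frac{3}{8} \left(- \frac{1}{5}\right)}{\left(-3\right) \left(-23\right)} + 152 \cdot \frac{1}{156} = - \frac{3}{40 \cdot 69} + \frac{38}{39} = \left(- \frac{3}{40}\right) \frac{1}{69} + \frac{38}{39} = - \frac{1}{920} + \frac{38}{39} = \frac{34921}{35880}$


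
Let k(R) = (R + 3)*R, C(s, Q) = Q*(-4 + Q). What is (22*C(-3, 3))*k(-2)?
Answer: 132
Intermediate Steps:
k(R) = R*(3 + R) (k(R) = (3 + R)*R = R*(3 + R))
(22*C(-3, 3))*k(-2) = (22*(3*(-4 + 3)))*(-2*(3 - 2)) = (22*(3*(-1)))*(-2*1) = (22*(-3))*(-2) = -66*(-2) = 132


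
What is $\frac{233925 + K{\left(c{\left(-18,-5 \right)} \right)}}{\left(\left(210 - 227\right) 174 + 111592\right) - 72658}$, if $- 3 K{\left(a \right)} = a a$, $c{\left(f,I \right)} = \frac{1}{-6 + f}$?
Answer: $\frac{404222399}{62166528} \approx 6.5023$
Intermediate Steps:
$K{\left(a \right)} = - \frac{a^{2}}{3}$ ($K{\left(a \right)} = - \frac{a a}{3} = - \frac{a^{2}}{3}$)
$\frac{233925 + K{\left(c{\left(-18,-5 \right)} \right)}}{\left(\left(210 - 227\right) 174 + 111592\right) - 72658} = \frac{233925 - \frac{\left(\frac{1}{-6 - 18}\right)^{2}}{3}}{\left(\left(210 - 227\right) 174 + 111592\right) - 72658} = \frac{233925 - \frac{\left(\frac{1}{-24}\right)^{2}}{3}}{\left(\left(-17\right) 174 + 111592\right) - 72658} = \frac{233925 - \frac{\left(- \frac{1}{24}\right)^{2}}{3}}{\left(-2958 + 111592\right) - 72658} = \frac{233925 - \frac{1}{1728}}{108634 - 72658} = \frac{233925 - \frac{1}{1728}}{35976} = \frac{404222399}{1728} \cdot \frac{1}{35976} = \frac{404222399}{62166528}$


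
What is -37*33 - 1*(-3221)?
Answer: 2000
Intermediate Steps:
-37*33 - 1*(-3221) = -1221 + 3221 = 2000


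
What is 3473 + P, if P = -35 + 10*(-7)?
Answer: 3368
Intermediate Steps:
P = -105 (P = -35 - 70 = -105)
3473 + P = 3473 - 105 = 3368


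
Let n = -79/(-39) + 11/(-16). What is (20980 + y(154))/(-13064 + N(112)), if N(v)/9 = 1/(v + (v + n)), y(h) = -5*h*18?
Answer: -125143790/229617061 ≈ -0.54501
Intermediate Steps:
n = 835/624 (n = -79*(-1/39) + 11*(-1/16) = 79/39 - 11/16 = 835/624 ≈ 1.3381)
y(h) = -90*h
N(v) = 9/(835/624 + 2*v) (N(v) = 9/(v + (v + 835/624)) = 9/(v + (835/624 + v)) = 9/(835/624 + 2*v))
(20980 + y(154))/(-13064 + N(112)) = (20980 - 90*154)/(-13064 + 5616/(835 + 1248*112)) = (20980 - 13860)/(-13064 + 5616/(835 + 139776)) = 7120/(-13064 + 5616/140611) = 7120/(-1836936488/140611) = 7120*(-140611/1836936488) = -125143790/229617061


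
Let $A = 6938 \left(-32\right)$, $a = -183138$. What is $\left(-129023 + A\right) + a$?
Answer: $-534177$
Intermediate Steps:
$A = -222016$
$\left(-129023 + A\right) + a = \left(-129023 - 222016\right) - 183138 = -351039 - 183138 = -534177$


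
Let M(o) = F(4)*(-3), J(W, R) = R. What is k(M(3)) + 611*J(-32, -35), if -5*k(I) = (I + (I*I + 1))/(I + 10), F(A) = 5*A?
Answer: -5342709/250 ≈ -21371.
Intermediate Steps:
M(o) = -60 (M(o) = (5*4)*(-3) = 20*(-3) = -60)
k(I) = -(1 + I + I²)/(5*(10 + I)) (k(I) = -(I + (I*I + 1))/(5*(I + 10)) = -(I + (I² + 1))/(5*(10 + I)) = -(I + (1 + I²))/(5*(10 + I)) = -(1 + I + I²)/(5*(10 + I)))
k(M(3)) + 611*J(-32, -35) = (-1 - 1*(-60) - 1*(-60)²)/(5*(10 - 60)) + 611*(-35) = (⅕)*(-1 + 60 - 1*3600)/(-50) - 21385 = (⅕)*(-1/50)*(-1 + 60 - 3600) - 21385 = (⅕)*(-1/50)*(-3541) - 21385 = 3541/250 - 21385 = -5342709/250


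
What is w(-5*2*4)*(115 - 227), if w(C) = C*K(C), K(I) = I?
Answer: -179200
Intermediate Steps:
w(C) = C**2 (w(C) = C*C = C**2)
w(-5*2*4)*(115 - 227) = (-5*2*4)**2*(115 - 227) = (-10*4)**2*(-112) = (-40)**2*(-112) = 1600*(-112) = -179200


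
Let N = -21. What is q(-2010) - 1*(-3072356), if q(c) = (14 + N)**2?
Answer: 3072405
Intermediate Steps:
q(c) = 49 (q(c) = (14 - 21)**2 = (-7)**2 = 49)
q(-2010) - 1*(-3072356) = 49 - 1*(-3072356) = 49 + 3072356 = 3072405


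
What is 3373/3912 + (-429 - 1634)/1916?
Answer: -401947/1873848 ≈ -0.21450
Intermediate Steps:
3373/3912 + (-429 - 1634)/1916 = 3373*(1/3912) - 2063*1/1916 = 3373/3912 - 2063/1916 = -401947/1873848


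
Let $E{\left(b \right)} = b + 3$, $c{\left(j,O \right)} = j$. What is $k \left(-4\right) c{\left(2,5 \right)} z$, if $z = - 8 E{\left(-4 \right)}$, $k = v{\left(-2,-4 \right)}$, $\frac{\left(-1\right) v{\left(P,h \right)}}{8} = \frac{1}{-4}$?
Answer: $-128$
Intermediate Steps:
$v{\left(P,h \right)} = 2$ ($v{\left(P,h \right)} = - \frac{8}{-4} = \left(-8\right) \left(- \frac{1}{4}\right) = 2$)
$k = 2$
$E{\left(b \right)} = 3 + b$
$z = 8$ ($z = - 8 \left(3 - 4\right) = \left(-8\right) \left(-1\right) = 8$)
$k \left(-4\right) c{\left(2,5 \right)} z = 2 \left(-4\right) 2 \cdot 8 = \left(-8\right) 2 \cdot 8 = \left(-16\right) 8 = -128$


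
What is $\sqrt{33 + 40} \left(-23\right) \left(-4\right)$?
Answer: $92 \sqrt{73} \approx 786.05$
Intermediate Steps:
$\sqrt{33 + 40} \left(-23\right) \left(-4\right) = \sqrt{73} \left(-23\right) \left(-4\right) = - 23 \sqrt{73} \left(-4\right) = 92 \sqrt{73}$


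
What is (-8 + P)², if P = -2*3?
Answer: 196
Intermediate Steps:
P = -6
(-8 + P)² = (-8 - 6)² = (-14)² = 196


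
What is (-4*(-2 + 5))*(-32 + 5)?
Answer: 324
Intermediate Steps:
(-4*(-2 + 5))*(-32 + 5) = -4*3*(-27) = -12*(-27) = 324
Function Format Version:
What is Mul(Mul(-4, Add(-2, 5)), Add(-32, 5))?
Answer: 324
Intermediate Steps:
Mul(Mul(-4, Add(-2, 5)), Add(-32, 5)) = Mul(Mul(-4, 3), -27) = Mul(-12, -27) = 324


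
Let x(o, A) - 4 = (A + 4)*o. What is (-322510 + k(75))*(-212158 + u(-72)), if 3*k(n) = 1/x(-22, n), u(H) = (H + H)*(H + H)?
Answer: 160574059576931/2601 ≈ 6.1736e+10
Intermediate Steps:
x(o, A) = 4 + o*(4 + A) (x(o, A) = 4 + (A + 4)*o = 4 + (4 + A)*o = 4 + o*(4 + A))
u(H) = 4*H² (u(H) = (2*H)*(2*H) = 4*H²)
k(n) = 1/(3*(-84 - 22*n)) (k(n) = 1/(3*(4 + 4*(-22) + n*(-22))) = 1/(3*(4 - 88 - 22*n)) = 1/(3*(-84 - 22*n)))
(-322510 + k(75))*(-212158 + u(-72)) = (-322510 + 1/(6*(-42 - 11*75)))*(-212158 + 4*(-72)²) = (-322510 + 1/(6*(-42 - 825)))*(-212158 + 4*5184) = (-322510 + (⅙)/(-867))*(-212158 + 20736) = (-322510 + (⅙)*(-1/867))*(-191422) = (-322510 - 1/5202)*(-191422) = -1677697021/5202*(-191422) = 160574059576931/2601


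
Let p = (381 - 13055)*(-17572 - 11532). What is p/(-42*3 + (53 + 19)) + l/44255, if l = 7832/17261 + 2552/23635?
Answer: -114821256536993956304/16809301637775 ≈ -6.8308e+6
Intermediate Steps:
l = 7902048/14067715 (l = 7832*(1/17261) + 2552*(1/23635) = 7832/17261 + 88/815 = 7902048/14067715 ≈ 0.56172)
p = 368864096 (p = -12674*(-29104) = 368864096)
p/(-42*3 + (53 + 19)) + l/44255 = 368864096/(-42*3 + (53 + 19)) + (7902048/14067715)/44255 = 368864096/(-126 + 72) + (7902048/14067715)*(1/44255) = 368864096/(-54) + 7902048/622566727325 = 368864096*(-1/54) + 7902048/622566727325 = -184432048/27 + 7902048/622566727325 = -114821256536993956304/16809301637775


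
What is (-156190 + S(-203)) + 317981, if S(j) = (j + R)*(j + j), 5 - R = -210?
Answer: 156919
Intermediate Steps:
R = 215 (R = 5 - 1*(-210) = 5 + 210 = 215)
S(j) = 2*j*(215 + j) (S(j) = (j + 215)*(j + j) = (215 + j)*(2*j) = 2*j*(215 + j))
(-156190 + S(-203)) + 317981 = (-156190 + 2*(-203)*(215 - 203)) + 317981 = (-156190 + 2*(-203)*12) + 317981 = (-156190 - 4872) + 317981 = -161062 + 317981 = 156919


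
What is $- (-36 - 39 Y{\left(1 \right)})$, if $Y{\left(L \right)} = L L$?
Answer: $75$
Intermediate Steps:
$Y{\left(L \right)} = L^{2}$
$- (-36 - 39 Y{\left(1 \right)}) = - (-36 - 39 \cdot 1^{2}) = - (-36 - 39) = \left(-1\right) \left(-75\right) = 75$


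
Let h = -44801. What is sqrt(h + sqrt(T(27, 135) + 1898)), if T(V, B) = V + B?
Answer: sqrt(-44801 + 2*sqrt(515)) ≈ 211.56*I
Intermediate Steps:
T(V, B) = B + V
sqrt(h + sqrt(T(27, 135) + 1898)) = sqrt(-44801 + sqrt((135 + 27) + 1898)) = sqrt(-44801 + sqrt(162 + 1898)) = sqrt(-44801 + sqrt(2060)) = sqrt(-44801 + 2*sqrt(515))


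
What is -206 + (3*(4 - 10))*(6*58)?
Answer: -6470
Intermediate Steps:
-206 + (3*(4 - 10))*(6*58) = -206 + (3*(-6))*348 = -206 - 18*348 = -206 - 6264 = -6470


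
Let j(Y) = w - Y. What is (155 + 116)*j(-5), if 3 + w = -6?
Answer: -1084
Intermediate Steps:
w = -9 (w = -3 - 6 = -9)
j(Y) = -9 - Y
(155 + 116)*j(-5) = (155 + 116)*(-9 - 1*(-5)) = 271*(-9 + 5) = 271*(-4) = -1084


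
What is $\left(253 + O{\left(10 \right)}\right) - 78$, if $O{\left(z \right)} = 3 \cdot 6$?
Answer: $193$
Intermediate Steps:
$O{\left(z \right)} = 18$
$\left(253 + O{\left(10 \right)}\right) - 78 = \left(253 + 18\right) - 78 = 271 - 78 = 193$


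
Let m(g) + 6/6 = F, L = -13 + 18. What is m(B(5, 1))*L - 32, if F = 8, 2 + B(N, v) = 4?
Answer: 3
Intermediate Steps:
L = 5
B(N, v) = 2 (B(N, v) = -2 + 4 = 2)
m(g) = 7 (m(g) = -1 + 8 = 7)
m(B(5, 1))*L - 32 = 7*5 - 32 = 35 - 32 = 3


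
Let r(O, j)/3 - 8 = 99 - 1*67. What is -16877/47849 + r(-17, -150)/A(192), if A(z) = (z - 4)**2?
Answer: -73844851/211396882 ≈ -0.34932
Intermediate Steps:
r(O, j) = 120 (r(O, j) = 24 + 3*(99 - 1*67) = 24 + 3*(99 - 67) = 24 + 3*32 = 24 + 96 = 120)
A(z) = (-4 + z)**2
-16877/47849 + r(-17, -150)/A(192) = -16877/47849 + 120/((-4 + 192)**2) = -16877*1/47849 + 120/(188**2) = -16877/47849 + 120/35344 = -16877/47849 + 120*(1/35344) = -16877/47849 + 15/4418 = -73844851/211396882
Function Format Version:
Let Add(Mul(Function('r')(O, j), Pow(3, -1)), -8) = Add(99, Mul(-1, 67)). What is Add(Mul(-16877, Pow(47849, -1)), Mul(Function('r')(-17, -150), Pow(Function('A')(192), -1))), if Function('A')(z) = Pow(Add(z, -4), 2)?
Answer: Rational(-73844851, 211396882) ≈ -0.34932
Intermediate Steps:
Function('r')(O, j) = 120 (Function('r')(O, j) = Add(24, Mul(3, Add(99, Mul(-1, 67)))) = Add(24, Mul(3, Add(99, -67))) = Add(24, Mul(3, 32)) = Add(24, 96) = 120)
Function('A')(z) = Pow(Add(-4, z), 2)
Add(Mul(-16877, Pow(47849, -1)), Mul(Function('r')(-17, -150), Pow(Function('A')(192), -1))) = Add(Mul(-16877, Pow(47849, -1)), Mul(120, Pow(Pow(Add(-4, 192), 2), -1))) = Add(Mul(-16877, Rational(1, 47849)), Mul(120, Pow(Pow(188, 2), -1))) = Add(Rational(-16877, 47849), Mul(120, Pow(35344, -1))) = Add(Rational(-16877, 47849), Mul(120, Rational(1, 35344))) = Add(Rational(-16877, 47849), Rational(15, 4418)) = Rational(-73844851, 211396882)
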